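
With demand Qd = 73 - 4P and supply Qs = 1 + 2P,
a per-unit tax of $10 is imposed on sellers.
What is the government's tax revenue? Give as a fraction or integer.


With tax on sellers, new supply: Qs' = 1 + 2(P - 10)
= 2P - 19
New equilibrium quantity:
Q_new = 35/3
Tax revenue = tax * Q_new = 10 * 35/3 = 350/3

350/3


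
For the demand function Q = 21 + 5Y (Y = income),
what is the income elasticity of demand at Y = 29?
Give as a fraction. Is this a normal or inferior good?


dQ/dY = 5
At Y = 29: Q = 21 + 5*29 = 166
Ey = (dQ/dY)(Y/Q) = 5 * 29 / 166 = 145/166
Since Ey > 0, this is a normal good.

145/166 (normal good)


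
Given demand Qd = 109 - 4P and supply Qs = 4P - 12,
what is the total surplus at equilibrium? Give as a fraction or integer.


Find equilibrium: 109 - 4P = 4P - 12
109 + 12 = 8P
P* = 121/8 = 121/8
Q* = 4*121/8 - 12 = 97/2
Inverse demand: P = 109/4 - Q/4, so P_max = 109/4
Inverse supply: P = 3 + Q/4, so P_min = 3
CS = (1/2) * 97/2 * (109/4 - 121/8) = 9409/32
PS = (1/2) * 97/2 * (121/8 - 3) = 9409/32
TS = CS + PS = 9409/32 + 9409/32 = 9409/16

9409/16


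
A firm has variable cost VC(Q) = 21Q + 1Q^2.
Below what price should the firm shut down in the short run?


AVC(Q) = VC(Q)/Q = 21 + 1Q
AVC is increasing in Q, so minimum AVC is at Q -> 0+.
Min AVC = 21
The firm should shut down if P < 21.

21


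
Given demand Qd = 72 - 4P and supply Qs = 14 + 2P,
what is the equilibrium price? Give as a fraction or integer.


At equilibrium, Qd = Qs.
72 - 4P = 14 + 2P
72 - 14 = 4P + 2P
58 = 6P
P* = 58/6 = 29/3

29/3


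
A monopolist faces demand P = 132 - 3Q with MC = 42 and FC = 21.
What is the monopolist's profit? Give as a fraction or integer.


MR = MC: 132 - 6Q = 42
Q* = 15
P* = 132 - 3*15 = 87
Profit = (P* - MC)*Q* - FC
= (87 - 42)*15 - 21
= 45*15 - 21
= 675 - 21 = 654

654


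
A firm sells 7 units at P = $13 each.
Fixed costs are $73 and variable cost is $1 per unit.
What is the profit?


Total Revenue = P * Q = 13 * 7 = $91
Total Cost = FC + VC*Q = 73 + 1*7 = $80
Profit = TR - TC = 91 - 80 = $11

$11


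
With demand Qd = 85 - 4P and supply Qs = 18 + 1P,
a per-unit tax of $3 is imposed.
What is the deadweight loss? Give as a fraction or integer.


Pre-tax equilibrium quantity: Q* = 157/5
Post-tax equilibrium quantity: Q_tax = 29
Reduction in quantity: Q* - Q_tax = 12/5
DWL = (1/2) * tax * (Q* - Q_tax)
DWL = (1/2) * 3 * 12/5 = 18/5

18/5


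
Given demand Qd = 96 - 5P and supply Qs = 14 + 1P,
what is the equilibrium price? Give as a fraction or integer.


At equilibrium, Qd = Qs.
96 - 5P = 14 + 1P
96 - 14 = 5P + 1P
82 = 6P
P* = 82/6 = 41/3

41/3


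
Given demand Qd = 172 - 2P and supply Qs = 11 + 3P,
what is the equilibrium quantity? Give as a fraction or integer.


First find equilibrium price:
172 - 2P = 11 + 3P
P* = 161/5 = 161/5
Then substitute into demand:
Q* = 172 - 2 * 161/5 = 538/5

538/5


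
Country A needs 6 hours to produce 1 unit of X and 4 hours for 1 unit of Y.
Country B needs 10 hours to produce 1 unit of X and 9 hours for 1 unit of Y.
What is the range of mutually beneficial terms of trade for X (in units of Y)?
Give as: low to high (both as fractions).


Opportunity cost of X for Country A = hours_X / hours_Y = 6/4 = 3/2 units of Y
Opportunity cost of X for Country B = hours_X / hours_Y = 10/9 = 10/9 units of Y
Terms of trade must be between the two opportunity costs.
Range: 10/9 to 3/2

10/9 to 3/2


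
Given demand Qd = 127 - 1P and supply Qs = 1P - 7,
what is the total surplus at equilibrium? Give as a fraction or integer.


Find equilibrium: 127 - 1P = 1P - 7
127 + 7 = 2P
P* = 134/2 = 67
Q* = 1*67 - 7 = 60
Inverse demand: P = 127 - Q/1, so P_max = 127
Inverse supply: P = 7 + Q/1, so P_min = 7
CS = (1/2) * 60 * (127 - 67) = 1800
PS = (1/2) * 60 * (67 - 7) = 1800
TS = CS + PS = 1800 + 1800 = 3600

3600


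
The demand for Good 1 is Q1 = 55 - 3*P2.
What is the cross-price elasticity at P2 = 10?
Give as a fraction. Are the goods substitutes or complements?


dQ1/dP2 = -3
At P2 = 10: Q1 = 55 - 3*10 = 25
Exy = (dQ1/dP2)(P2/Q1) = -3 * 10 / 25 = -6/5
Since Exy < 0, the goods are complements.

-6/5 (complements)


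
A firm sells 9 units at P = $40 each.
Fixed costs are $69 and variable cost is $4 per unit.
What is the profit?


Total Revenue = P * Q = 40 * 9 = $360
Total Cost = FC + VC*Q = 69 + 4*9 = $105
Profit = TR - TC = 360 - 105 = $255

$255


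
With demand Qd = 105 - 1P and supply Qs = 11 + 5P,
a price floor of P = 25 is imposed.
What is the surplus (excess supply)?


At P = 25:
Qd = 105 - 1*25 = 80
Qs = 11 + 5*25 = 136
Surplus = Qs - Qd = 136 - 80 = 56

56


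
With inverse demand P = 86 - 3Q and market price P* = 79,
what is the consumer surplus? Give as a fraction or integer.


Maximum willingness to pay (at Q=0): P_max = 86
Quantity demanded at P* = 79:
Q* = (86 - 79)/3 = 7/3
CS = (1/2) * Q* * (P_max - P*)
CS = (1/2) * 7/3 * (86 - 79)
CS = (1/2) * 7/3 * 7 = 49/6

49/6


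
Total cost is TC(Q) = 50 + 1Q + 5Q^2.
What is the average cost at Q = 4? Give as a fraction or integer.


TC(4) = 50 + 1*4 + 5*4^2
TC(4) = 50 + 4 + 80 = 134
AC = TC/Q = 134/4 = 67/2

67/2


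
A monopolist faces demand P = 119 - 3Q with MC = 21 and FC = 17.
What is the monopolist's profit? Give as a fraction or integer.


MR = MC: 119 - 6Q = 21
Q* = 49/3
P* = 119 - 3*49/3 = 70
Profit = (P* - MC)*Q* - FC
= (70 - 21)*49/3 - 17
= 49*49/3 - 17
= 2401/3 - 17 = 2350/3

2350/3


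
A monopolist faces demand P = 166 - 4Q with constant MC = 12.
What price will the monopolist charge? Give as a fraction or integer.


MR = 166 - 8Q
Set MR = MC: 166 - 8Q = 12
Q* = 77/4
Substitute into demand:
P* = 166 - 4*77/4 = 89

89


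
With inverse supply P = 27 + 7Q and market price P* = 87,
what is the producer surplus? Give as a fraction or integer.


Minimum supply price (at Q=0): P_min = 27
Quantity supplied at P* = 87:
Q* = (87 - 27)/7 = 60/7
PS = (1/2) * Q* * (P* - P_min)
PS = (1/2) * 60/7 * (87 - 27)
PS = (1/2) * 60/7 * 60 = 1800/7

1800/7


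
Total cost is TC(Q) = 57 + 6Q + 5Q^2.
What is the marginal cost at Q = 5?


MC = dTC/dQ = 6 + 2*5*Q
At Q = 5:
MC = 6 + 10*5
MC = 6 + 50 = 56

56


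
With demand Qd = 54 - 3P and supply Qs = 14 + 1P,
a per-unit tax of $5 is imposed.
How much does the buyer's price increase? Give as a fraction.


With a per-unit tax, the buyer's price increase depends on relative slopes.
Supply slope: d = 1, Demand slope: b = 3
Buyer's price increase = d * tax / (b + d)
= 1 * 5 / (3 + 1)
= 5 / 4 = 5/4

5/4


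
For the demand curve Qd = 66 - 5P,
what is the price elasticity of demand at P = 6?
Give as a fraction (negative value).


dQ/dP = -5
At P = 6: Q = 66 - 5*6 = 36
E = (dQ/dP)(P/Q) = (-5)(6/36) = -5/6

-5/6


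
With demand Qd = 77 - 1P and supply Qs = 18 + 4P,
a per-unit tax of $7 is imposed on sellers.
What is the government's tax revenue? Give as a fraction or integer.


With tax on sellers, new supply: Qs' = 18 + 4(P - 7)
= 4P - 10
New equilibrium quantity:
Q_new = 298/5
Tax revenue = tax * Q_new = 7 * 298/5 = 2086/5

2086/5


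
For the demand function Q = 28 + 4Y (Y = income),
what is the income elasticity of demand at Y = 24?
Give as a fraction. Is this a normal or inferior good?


dQ/dY = 4
At Y = 24: Q = 28 + 4*24 = 124
Ey = (dQ/dY)(Y/Q) = 4 * 24 / 124 = 24/31
Since Ey > 0, this is a normal good.

24/31 (normal good)


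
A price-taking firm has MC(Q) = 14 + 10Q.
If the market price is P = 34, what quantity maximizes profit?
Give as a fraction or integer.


In perfect competition, profit is maximized where P = MC.
34 = 14 + 10Q
20 = 10Q
Q* = 20/10 = 2

2


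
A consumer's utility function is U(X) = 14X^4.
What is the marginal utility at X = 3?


MU = dU/dX = 14*4*X^(4-1)
MU = 56*X^3
At X = 3:
MU = 56 * 3^3
MU = 56 * 27 = 1512

1512


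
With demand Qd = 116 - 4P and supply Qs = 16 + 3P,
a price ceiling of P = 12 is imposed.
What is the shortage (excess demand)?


At P = 12:
Qd = 116 - 4*12 = 68
Qs = 16 + 3*12 = 52
Shortage = Qd - Qs = 68 - 52 = 16

16


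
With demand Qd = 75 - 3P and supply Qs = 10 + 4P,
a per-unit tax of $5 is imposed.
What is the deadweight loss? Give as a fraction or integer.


Pre-tax equilibrium quantity: Q* = 330/7
Post-tax equilibrium quantity: Q_tax = 270/7
Reduction in quantity: Q* - Q_tax = 60/7
DWL = (1/2) * tax * (Q* - Q_tax)
DWL = (1/2) * 5 * 60/7 = 150/7

150/7


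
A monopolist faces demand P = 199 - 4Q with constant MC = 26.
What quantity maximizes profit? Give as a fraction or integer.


TR = P*Q = (199 - 4Q)Q = 199Q - 4Q^2
MR = dTR/dQ = 199 - 8Q
Set MR = MC:
199 - 8Q = 26
173 = 8Q
Q* = 173/8 = 173/8

173/8


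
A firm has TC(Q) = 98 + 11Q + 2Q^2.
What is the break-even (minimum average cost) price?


AC(Q) = 98/Q + 11 + 2Q
To minimize: dAC/dQ = -98/Q^2 + 2 = 0
Q^2 = 98/2 = 49
Q* = 7
Min AC = 98/7 + 11 + 2*7
Min AC = 14 + 11 + 14 = 39

39


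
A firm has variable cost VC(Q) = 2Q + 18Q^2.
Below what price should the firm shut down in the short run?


AVC(Q) = VC(Q)/Q = 2 + 18Q
AVC is increasing in Q, so minimum AVC is at Q -> 0+.
Min AVC = 2
The firm should shut down if P < 2.

2


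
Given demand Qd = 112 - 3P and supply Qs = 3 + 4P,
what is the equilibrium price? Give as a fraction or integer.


At equilibrium, Qd = Qs.
112 - 3P = 3 + 4P
112 - 3 = 3P + 4P
109 = 7P
P* = 109/7 = 109/7

109/7


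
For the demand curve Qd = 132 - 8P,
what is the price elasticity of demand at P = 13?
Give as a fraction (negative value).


dQ/dP = -8
At P = 13: Q = 132 - 8*13 = 28
E = (dQ/dP)(P/Q) = (-8)(13/28) = -26/7

-26/7


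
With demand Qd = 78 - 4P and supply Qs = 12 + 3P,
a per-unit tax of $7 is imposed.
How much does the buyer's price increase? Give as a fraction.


With a per-unit tax, the buyer's price increase depends on relative slopes.
Supply slope: d = 3, Demand slope: b = 4
Buyer's price increase = d * tax / (b + d)
= 3 * 7 / (4 + 3)
= 21 / 7 = 3

3


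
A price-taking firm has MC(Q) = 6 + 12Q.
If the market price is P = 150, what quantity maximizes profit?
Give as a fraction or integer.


In perfect competition, profit is maximized where P = MC.
150 = 6 + 12Q
144 = 12Q
Q* = 144/12 = 12

12


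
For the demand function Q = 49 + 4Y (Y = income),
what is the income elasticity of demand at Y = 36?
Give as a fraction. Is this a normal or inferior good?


dQ/dY = 4
At Y = 36: Q = 49 + 4*36 = 193
Ey = (dQ/dY)(Y/Q) = 4 * 36 / 193 = 144/193
Since Ey > 0, this is a normal good.

144/193 (normal good)


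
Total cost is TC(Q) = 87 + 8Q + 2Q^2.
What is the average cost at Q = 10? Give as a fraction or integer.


TC(10) = 87 + 8*10 + 2*10^2
TC(10) = 87 + 80 + 200 = 367
AC = TC/Q = 367/10 = 367/10

367/10


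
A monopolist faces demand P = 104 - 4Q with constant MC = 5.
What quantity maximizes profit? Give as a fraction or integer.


TR = P*Q = (104 - 4Q)Q = 104Q - 4Q^2
MR = dTR/dQ = 104 - 8Q
Set MR = MC:
104 - 8Q = 5
99 = 8Q
Q* = 99/8 = 99/8

99/8


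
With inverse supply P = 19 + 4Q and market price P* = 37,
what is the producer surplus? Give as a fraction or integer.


Minimum supply price (at Q=0): P_min = 19
Quantity supplied at P* = 37:
Q* = (37 - 19)/4 = 9/2
PS = (1/2) * Q* * (P* - P_min)
PS = (1/2) * 9/2 * (37 - 19)
PS = (1/2) * 9/2 * 18 = 81/2

81/2


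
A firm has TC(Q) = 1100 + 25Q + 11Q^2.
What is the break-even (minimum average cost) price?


AC(Q) = 1100/Q + 25 + 11Q
To minimize: dAC/dQ = -1100/Q^2 + 11 = 0
Q^2 = 1100/11 = 100
Q* = 10
Min AC = 1100/10 + 25 + 11*10
Min AC = 110 + 25 + 110 = 245

245


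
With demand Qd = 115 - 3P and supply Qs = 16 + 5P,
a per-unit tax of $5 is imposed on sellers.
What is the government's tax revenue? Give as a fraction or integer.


With tax on sellers, new supply: Qs' = 16 + 5(P - 5)
= 5P - 9
New equilibrium quantity:
Q_new = 137/2
Tax revenue = tax * Q_new = 5 * 137/2 = 685/2

685/2


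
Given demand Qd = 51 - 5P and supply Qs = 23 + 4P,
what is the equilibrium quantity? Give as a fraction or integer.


First find equilibrium price:
51 - 5P = 23 + 4P
P* = 28/9 = 28/9
Then substitute into demand:
Q* = 51 - 5 * 28/9 = 319/9

319/9


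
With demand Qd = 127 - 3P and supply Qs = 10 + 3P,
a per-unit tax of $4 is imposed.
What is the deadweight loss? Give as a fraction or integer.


Pre-tax equilibrium quantity: Q* = 137/2
Post-tax equilibrium quantity: Q_tax = 125/2
Reduction in quantity: Q* - Q_tax = 6
DWL = (1/2) * tax * (Q* - Q_tax)
DWL = (1/2) * 4 * 6 = 12

12


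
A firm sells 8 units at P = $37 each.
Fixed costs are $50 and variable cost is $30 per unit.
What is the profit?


Total Revenue = P * Q = 37 * 8 = $296
Total Cost = FC + VC*Q = 50 + 30*8 = $290
Profit = TR - TC = 296 - 290 = $6

$6


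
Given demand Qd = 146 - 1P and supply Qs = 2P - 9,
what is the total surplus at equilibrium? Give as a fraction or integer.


Find equilibrium: 146 - 1P = 2P - 9
146 + 9 = 3P
P* = 155/3 = 155/3
Q* = 2*155/3 - 9 = 283/3
Inverse demand: P = 146 - Q/1, so P_max = 146
Inverse supply: P = 9/2 + Q/2, so P_min = 9/2
CS = (1/2) * 283/3 * (146 - 155/3) = 80089/18
PS = (1/2) * 283/3 * (155/3 - 9/2) = 80089/36
TS = CS + PS = 80089/18 + 80089/36 = 80089/12

80089/12


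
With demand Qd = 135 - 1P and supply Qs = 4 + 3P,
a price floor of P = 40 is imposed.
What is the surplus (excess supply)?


At P = 40:
Qd = 135 - 1*40 = 95
Qs = 4 + 3*40 = 124
Surplus = Qs - Qd = 124 - 95 = 29

29


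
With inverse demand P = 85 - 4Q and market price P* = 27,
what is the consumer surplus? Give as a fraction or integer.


Maximum willingness to pay (at Q=0): P_max = 85
Quantity demanded at P* = 27:
Q* = (85 - 27)/4 = 29/2
CS = (1/2) * Q* * (P_max - P*)
CS = (1/2) * 29/2 * (85 - 27)
CS = (1/2) * 29/2 * 58 = 841/2

841/2


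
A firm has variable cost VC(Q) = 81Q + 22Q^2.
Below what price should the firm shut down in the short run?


AVC(Q) = VC(Q)/Q = 81 + 22Q
AVC is increasing in Q, so minimum AVC is at Q -> 0+.
Min AVC = 81
The firm should shut down if P < 81.

81


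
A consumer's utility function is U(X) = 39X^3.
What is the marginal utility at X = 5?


MU = dU/dX = 39*3*X^(3-1)
MU = 117*X^2
At X = 5:
MU = 117 * 5^2
MU = 117 * 25 = 2925

2925


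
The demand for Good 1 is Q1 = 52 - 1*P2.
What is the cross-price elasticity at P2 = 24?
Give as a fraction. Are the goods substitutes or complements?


dQ1/dP2 = -1
At P2 = 24: Q1 = 52 - 1*24 = 28
Exy = (dQ1/dP2)(P2/Q1) = -1 * 24 / 28 = -6/7
Since Exy < 0, the goods are complements.

-6/7 (complements)


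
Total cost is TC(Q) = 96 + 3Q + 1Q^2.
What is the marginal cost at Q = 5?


MC = dTC/dQ = 3 + 2*1*Q
At Q = 5:
MC = 3 + 2*5
MC = 3 + 10 = 13

13


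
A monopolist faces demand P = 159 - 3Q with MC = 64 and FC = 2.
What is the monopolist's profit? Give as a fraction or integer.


MR = MC: 159 - 6Q = 64
Q* = 95/6
P* = 159 - 3*95/6 = 223/2
Profit = (P* - MC)*Q* - FC
= (223/2 - 64)*95/6 - 2
= 95/2*95/6 - 2
= 9025/12 - 2 = 9001/12

9001/12


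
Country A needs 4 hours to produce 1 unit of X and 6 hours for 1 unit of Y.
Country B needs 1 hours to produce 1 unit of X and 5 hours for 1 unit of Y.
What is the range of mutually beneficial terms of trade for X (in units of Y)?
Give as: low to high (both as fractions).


Opportunity cost of X for Country A = hours_X / hours_Y = 4/6 = 2/3 units of Y
Opportunity cost of X for Country B = hours_X / hours_Y = 1/5 = 1/5 units of Y
Terms of trade must be between the two opportunity costs.
Range: 1/5 to 2/3

1/5 to 2/3


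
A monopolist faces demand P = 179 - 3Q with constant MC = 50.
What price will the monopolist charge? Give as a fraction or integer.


MR = 179 - 6Q
Set MR = MC: 179 - 6Q = 50
Q* = 43/2
Substitute into demand:
P* = 179 - 3*43/2 = 229/2

229/2


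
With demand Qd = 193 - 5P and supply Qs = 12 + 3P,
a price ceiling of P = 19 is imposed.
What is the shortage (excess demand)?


At P = 19:
Qd = 193 - 5*19 = 98
Qs = 12 + 3*19 = 69
Shortage = Qd - Qs = 98 - 69 = 29

29


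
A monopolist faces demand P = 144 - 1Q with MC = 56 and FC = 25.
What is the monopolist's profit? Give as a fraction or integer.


MR = MC: 144 - 2Q = 56
Q* = 44
P* = 144 - 1*44 = 100
Profit = (P* - MC)*Q* - FC
= (100 - 56)*44 - 25
= 44*44 - 25
= 1936 - 25 = 1911

1911


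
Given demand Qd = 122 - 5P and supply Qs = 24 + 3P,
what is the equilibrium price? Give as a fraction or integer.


At equilibrium, Qd = Qs.
122 - 5P = 24 + 3P
122 - 24 = 5P + 3P
98 = 8P
P* = 98/8 = 49/4

49/4


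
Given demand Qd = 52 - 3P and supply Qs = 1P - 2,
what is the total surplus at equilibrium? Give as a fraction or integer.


Find equilibrium: 52 - 3P = 1P - 2
52 + 2 = 4P
P* = 54/4 = 27/2
Q* = 1*27/2 - 2 = 23/2
Inverse demand: P = 52/3 - Q/3, so P_max = 52/3
Inverse supply: P = 2 + Q/1, so P_min = 2
CS = (1/2) * 23/2 * (52/3 - 27/2) = 529/24
PS = (1/2) * 23/2 * (27/2 - 2) = 529/8
TS = CS + PS = 529/24 + 529/8 = 529/6

529/6


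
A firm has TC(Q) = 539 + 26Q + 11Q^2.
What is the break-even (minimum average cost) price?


AC(Q) = 539/Q + 26 + 11Q
To minimize: dAC/dQ = -539/Q^2 + 11 = 0
Q^2 = 539/11 = 49
Q* = 7
Min AC = 539/7 + 26 + 11*7
Min AC = 77 + 26 + 77 = 180

180


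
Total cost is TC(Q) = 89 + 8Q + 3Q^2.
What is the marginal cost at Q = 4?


MC = dTC/dQ = 8 + 2*3*Q
At Q = 4:
MC = 8 + 6*4
MC = 8 + 24 = 32

32


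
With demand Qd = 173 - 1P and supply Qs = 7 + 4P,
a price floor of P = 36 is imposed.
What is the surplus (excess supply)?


At P = 36:
Qd = 173 - 1*36 = 137
Qs = 7 + 4*36 = 151
Surplus = Qs - Qd = 151 - 137 = 14

14


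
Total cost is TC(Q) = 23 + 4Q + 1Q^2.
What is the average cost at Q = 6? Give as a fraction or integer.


TC(6) = 23 + 4*6 + 1*6^2
TC(6) = 23 + 24 + 36 = 83
AC = TC/Q = 83/6 = 83/6

83/6


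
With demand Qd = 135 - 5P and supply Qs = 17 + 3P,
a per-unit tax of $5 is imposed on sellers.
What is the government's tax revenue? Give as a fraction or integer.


With tax on sellers, new supply: Qs' = 17 + 3(P - 5)
= 2 + 3P
New equilibrium quantity:
Q_new = 415/8
Tax revenue = tax * Q_new = 5 * 415/8 = 2075/8

2075/8


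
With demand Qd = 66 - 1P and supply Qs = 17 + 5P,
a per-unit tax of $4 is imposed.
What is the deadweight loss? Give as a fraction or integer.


Pre-tax equilibrium quantity: Q* = 347/6
Post-tax equilibrium quantity: Q_tax = 109/2
Reduction in quantity: Q* - Q_tax = 10/3
DWL = (1/2) * tax * (Q* - Q_tax)
DWL = (1/2) * 4 * 10/3 = 20/3

20/3


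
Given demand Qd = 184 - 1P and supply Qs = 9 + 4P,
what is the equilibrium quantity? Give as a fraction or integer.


First find equilibrium price:
184 - 1P = 9 + 4P
P* = 175/5 = 35
Then substitute into demand:
Q* = 184 - 1 * 35 = 149

149


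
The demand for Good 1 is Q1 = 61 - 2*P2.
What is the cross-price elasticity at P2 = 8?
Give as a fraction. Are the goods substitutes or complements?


dQ1/dP2 = -2
At P2 = 8: Q1 = 61 - 2*8 = 45
Exy = (dQ1/dP2)(P2/Q1) = -2 * 8 / 45 = -16/45
Since Exy < 0, the goods are complements.

-16/45 (complements)


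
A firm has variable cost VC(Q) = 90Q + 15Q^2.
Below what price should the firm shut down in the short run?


AVC(Q) = VC(Q)/Q = 90 + 15Q
AVC is increasing in Q, so minimum AVC is at Q -> 0+.
Min AVC = 90
The firm should shut down if P < 90.

90


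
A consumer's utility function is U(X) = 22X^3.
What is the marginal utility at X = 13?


MU = dU/dX = 22*3*X^(3-1)
MU = 66*X^2
At X = 13:
MU = 66 * 13^2
MU = 66 * 169 = 11154

11154


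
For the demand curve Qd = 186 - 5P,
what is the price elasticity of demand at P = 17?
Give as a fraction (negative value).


dQ/dP = -5
At P = 17: Q = 186 - 5*17 = 101
E = (dQ/dP)(P/Q) = (-5)(17/101) = -85/101

-85/101


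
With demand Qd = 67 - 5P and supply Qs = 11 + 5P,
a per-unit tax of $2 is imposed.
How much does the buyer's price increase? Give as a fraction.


With a per-unit tax, the buyer's price increase depends on relative slopes.
Supply slope: d = 5, Demand slope: b = 5
Buyer's price increase = d * tax / (b + d)
= 5 * 2 / (5 + 5)
= 10 / 10 = 1

1


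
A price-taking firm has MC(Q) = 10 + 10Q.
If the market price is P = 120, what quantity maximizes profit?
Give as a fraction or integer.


In perfect competition, profit is maximized where P = MC.
120 = 10 + 10Q
110 = 10Q
Q* = 110/10 = 11

11


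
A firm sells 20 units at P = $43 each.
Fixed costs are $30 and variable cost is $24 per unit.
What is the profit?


Total Revenue = P * Q = 43 * 20 = $860
Total Cost = FC + VC*Q = 30 + 24*20 = $510
Profit = TR - TC = 860 - 510 = $350

$350


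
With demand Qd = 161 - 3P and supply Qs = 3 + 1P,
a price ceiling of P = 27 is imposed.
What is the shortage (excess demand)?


At P = 27:
Qd = 161 - 3*27 = 80
Qs = 3 + 1*27 = 30
Shortage = Qd - Qs = 80 - 30 = 50

50


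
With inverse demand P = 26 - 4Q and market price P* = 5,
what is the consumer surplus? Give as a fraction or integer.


Maximum willingness to pay (at Q=0): P_max = 26
Quantity demanded at P* = 5:
Q* = (26 - 5)/4 = 21/4
CS = (1/2) * Q* * (P_max - P*)
CS = (1/2) * 21/4 * (26 - 5)
CS = (1/2) * 21/4 * 21 = 441/8

441/8


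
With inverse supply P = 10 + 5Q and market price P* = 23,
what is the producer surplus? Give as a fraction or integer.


Minimum supply price (at Q=0): P_min = 10
Quantity supplied at P* = 23:
Q* = (23 - 10)/5 = 13/5
PS = (1/2) * Q* * (P* - P_min)
PS = (1/2) * 13/5 * (23 - 10)
PS = (1/2) * 13/5 * 13 = 169/10

169/10


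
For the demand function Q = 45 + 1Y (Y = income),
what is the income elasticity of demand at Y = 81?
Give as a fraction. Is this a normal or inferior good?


dQ/dY = 1
At Y = 81: Q = 45 + 1*81 = 126
Ey = (dQ/dY)(Y/Q) = 1 * 81 / 126 = 9/14
Since Ey > 0, this is a normal good.

9/14 (normal good)


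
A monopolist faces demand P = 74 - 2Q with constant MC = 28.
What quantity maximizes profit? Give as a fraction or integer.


TR = P*Q = (74 - 2Q)Q = 74Q - 2Q^2
MR = dTR/dQ = 74 - 4Q
Set MR = MC:
74 - 4Q = 28
46 = 4Q
Q* = 46/4 = 23/2

23/2


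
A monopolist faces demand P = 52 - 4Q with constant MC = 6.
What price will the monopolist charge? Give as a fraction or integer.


MR = 52 - 8Q
Set MR = MC: 52 - 8Q = 6
Q* = 23/4
Substitute into demand:
P* = 52 - 4*23/4 = 29

29


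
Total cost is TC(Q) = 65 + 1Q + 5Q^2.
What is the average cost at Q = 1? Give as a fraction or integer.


TC(1) = 65 + 1*1 + 5*1^2
TC(1) = 65 + 1 + 5 = 71
AC = TC/Q = 71/1 = 71

71


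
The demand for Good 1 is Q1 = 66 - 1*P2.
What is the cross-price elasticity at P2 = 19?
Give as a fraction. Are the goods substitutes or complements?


dQ1/dP2 = -1
At P2 = 19: Q1 = 66 - 1*19 = 47
Exy = (dQ1/dP2)(P2/Q1) = -1 * 19 / 47 = -19/47
Since Exy < 0, the goods are complements.

-19/47 (complements)


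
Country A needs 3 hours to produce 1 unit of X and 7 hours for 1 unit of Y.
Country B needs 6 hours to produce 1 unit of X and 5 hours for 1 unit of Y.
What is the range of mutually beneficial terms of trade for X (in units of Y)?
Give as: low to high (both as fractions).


Opportunity cost of X for Country A = hours_X / hours_Y = 3/7 = 3/7 units of Y
Opportunity cost of X for Country B = hours_X / hours_Y = 6/5 = 6/5 units of Y
Terms of trade must be between the two opportunity costs.
Range: 3/7 to 6/5

3/7 to 6/5


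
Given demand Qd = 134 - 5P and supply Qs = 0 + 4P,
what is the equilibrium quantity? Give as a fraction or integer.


First find equilibrium price:
134 - 5P = 0 + 4P
P* = 134/9 = 134/9
Then substitute into demand:
Q* = 134 - 5 * 134/9 = 536/9

536/9


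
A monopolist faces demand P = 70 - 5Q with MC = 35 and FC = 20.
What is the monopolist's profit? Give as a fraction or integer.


MR = MC: 70 - 10Q = 35
Q* = 7/2
P* = 70 - 5*7/2 = 105/2
Profit = (P* - MC)*Q* - FC
= (105/2 - 35)*7/2 - 20
= 35/2*7/2 - 20
= 245/4 - 20 = 165/4

165/4


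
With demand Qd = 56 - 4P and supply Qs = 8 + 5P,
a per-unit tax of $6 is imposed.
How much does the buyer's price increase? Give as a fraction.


With a per-unit tax, the buyer's price increase depends on relative slopes.
Supply slope: d = 5, Demand slope: b = 4
Buyer's price increase = d * tax / (b + d)
= 5 * 6 / (4 + 5)
= 30 / 9 = 10/3

10/3


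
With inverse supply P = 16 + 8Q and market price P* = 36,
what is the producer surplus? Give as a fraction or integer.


Minimum supply price (at Q=0): P_min = 16
Quantity supplied at P* = 36:
Q* = (36 - 16)/8 = 5/2
PS = (1/2) * Q* * (P* - P_min)
PS = (1/2) * 5/2 * (36 - 16)
PS = (1/2) * 5/2 * 20 = 25

25


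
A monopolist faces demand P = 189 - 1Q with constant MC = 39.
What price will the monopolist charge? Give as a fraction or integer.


MR = 189 - 2Q
Set MR = MC: 189 - 2Q = 39
Q* = 75
Substitute into demand:
P* = 189 - 1*75 = 114

114


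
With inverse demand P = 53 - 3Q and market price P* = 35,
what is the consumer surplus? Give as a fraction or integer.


Maximum willingness to pay (at Q=0): P_max = 53
Quantity demanded at P* = 35:
Q* = (53 - 35)/3 = 6
CS = (1/2) * Q* * (P_max - P*)
CS = (1/2) * 6 * (53 - 35)
CS = (1/2) * 6 * 18 = 54

54


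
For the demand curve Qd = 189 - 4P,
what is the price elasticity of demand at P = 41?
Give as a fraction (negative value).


dQ/dP = -4
At P = 41: Q = 189 - 4*41 = 25
E = (dQ/dP)(P/Q) = (-4)(41/25) = -164/25

-164/25


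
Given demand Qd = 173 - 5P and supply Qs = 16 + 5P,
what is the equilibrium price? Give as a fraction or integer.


At equilibrium, Qd = Qs.
173 - 5P = 16 + 5P
173 - 16 = 5P + 5P
157 = 10P
P* = 157/10 = 157/10

157/10


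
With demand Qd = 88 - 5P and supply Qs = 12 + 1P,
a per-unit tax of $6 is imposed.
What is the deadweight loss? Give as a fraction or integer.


Pre-tax equilibrium quantity: Q* = 74/3
Post-tax equilibrium quantity: Q_tax = 59/3
Reduction in quantity: Q* - Q_tax = 5
DWL = (1/2) * tax * (Q* - Q_tax)
DWL = (1/2) * 6 * 5 = 15

15


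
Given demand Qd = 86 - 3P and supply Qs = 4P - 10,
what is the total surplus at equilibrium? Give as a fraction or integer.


Find equilibrium: 86 - 3P = 4P - 10
86 + 10 = 7P
P* = 96/7 = 96/7
Q* = 4*96/7 - 10 = 314/7
Inverse demand: P = 86/3 - Q/3, so P_max = 86/3
Inverse supply: P = 5/2 + Q/4, so P_min = 5/2
CS = (1/2) * 314/7 * (86/3 - 96/7) = 49298/147
PS = (1/2) * 314/7 * (96/7 - 5/2) = 24649/98
TS = CS + PS = 49298/147 + 24649/98 = 24649/42

24649/42


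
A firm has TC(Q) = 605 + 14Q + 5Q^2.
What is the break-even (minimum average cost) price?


AC(Q) = 605/Q + 14 + 5Q
To minimize: dAC/dQ = -605/Q^2 + 5 = 0
Q^2 = 605/5 = 121
Q* = 11
Min AC = 605/11 + 14 + 5*11
Min AC = 55 + 14 + 55 = 124

124


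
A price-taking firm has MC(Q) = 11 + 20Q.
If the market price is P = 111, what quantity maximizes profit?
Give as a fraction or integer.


In perfect competition, profit is maximized where P = MC.
111 = 11 + 20Q
100 = 20Q
Q* = 100/20 = 5

5


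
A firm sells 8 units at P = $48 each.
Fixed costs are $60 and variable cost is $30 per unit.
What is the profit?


Total Revenue = P * Q = 48 * 8 = $384
Total Cost = FC + VC*Q = 60 + 30*8 = $300
Profit = TR - TC = 384 - 300 = $84

$84


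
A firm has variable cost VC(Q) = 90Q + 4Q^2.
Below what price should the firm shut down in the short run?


AVC(Q) = VC(Q)/Q = 90 + 4Q
AVC is increasing in Q, so minimum AVC is at Q -> 0+.
Min AVC = 90
The firm should shut down if P < 90.

90


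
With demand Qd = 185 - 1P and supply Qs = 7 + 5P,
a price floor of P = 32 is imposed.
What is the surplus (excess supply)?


At P = 32:
Qd = 185 - 1*32 = 153
Qs = 7 + 5*32 = 167
Surplus = Qs - Qd = 167 - 153 = 14

14


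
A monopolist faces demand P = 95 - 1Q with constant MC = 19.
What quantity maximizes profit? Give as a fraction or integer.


TR = P*Q = (95 - 1Q)Q = 95Q - 1Q^2
MR = dTR/dQ = 95 - 2Q
Set MR = MC:
95 - 2Q = 19
76 = 2Q
Q* = 76/2 = 38

38


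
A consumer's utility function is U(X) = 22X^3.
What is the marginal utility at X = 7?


MU = dU/dX = 22*3*X^(3-1)
MU = 66*X^2
At X = 7:
MU = 66 * 7^2
MU = 66 * 49 = 3234

3234


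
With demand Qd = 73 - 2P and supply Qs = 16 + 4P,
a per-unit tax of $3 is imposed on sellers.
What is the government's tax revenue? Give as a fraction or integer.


With tax on sellers, new supply: Qs' = 16 + 4(P - 3)
= 4 + 4P
New equilibrium quantity:
Q_new = 50
Tax revenue = tax * Q_new = 3 * 50 = 150

150


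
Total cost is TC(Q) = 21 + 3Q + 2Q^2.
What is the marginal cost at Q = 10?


MC = dTC/dQ = 3 + 2*2*Q
At Q = 10:
MC = 3 + 4*10
MC = 3 + 40 = 43

43


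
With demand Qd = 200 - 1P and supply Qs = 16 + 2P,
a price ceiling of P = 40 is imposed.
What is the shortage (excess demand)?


At P = 40:
Qd = 200 - 1*40 = 160
Qs = 16 + 2*40 = 96
Shortage = Qd - Qs = 160 - 96 = 64

64


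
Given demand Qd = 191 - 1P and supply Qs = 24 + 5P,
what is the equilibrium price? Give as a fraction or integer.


At equilibrium, Qd = Qs.
191 - 1P = 24 + 5P
191 - 24 = 1P + 5P
167 = 6P
P* = 167/6 = 167/6

167/6


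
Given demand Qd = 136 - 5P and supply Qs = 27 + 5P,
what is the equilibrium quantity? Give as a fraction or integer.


First find equilibrium price:
136 - 5P = 27 + 5P
P* = 109/10 = 109/10
Then substitute into demand:
Q* = 136 - 5 * 109/10 = 163/2

163/2


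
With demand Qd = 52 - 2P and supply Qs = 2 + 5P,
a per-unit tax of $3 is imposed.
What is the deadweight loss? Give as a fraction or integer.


Pre-tax equilibrium quantity: Q* = 264/7
Post-tax equilibrium quantity: Q_tax = 234/7
Reduction in quantity: Q* - Q_tax = 30/7
DWL = (1/2) * tax * (Q* - Q_tax)
DWL = (1/2) * 3 * 30/7 = 45/7

45/7


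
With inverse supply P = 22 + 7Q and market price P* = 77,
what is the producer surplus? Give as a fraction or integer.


Minimum supply price (at Q=0): P_min = 22
Quantity supplied at P* = 77:
Q* = (77 - 22)/7 = 55/7
PS = (1/2) * Q* * (P* - P_min)
PS = (1/2) * 55/7 * (77 - 22)
PS = (1/2) * 55/7 * 55 = 3025/14

3025/14


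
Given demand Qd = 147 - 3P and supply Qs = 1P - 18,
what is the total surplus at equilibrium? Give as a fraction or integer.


Find equilibrium: 147 - 3P = 1P - 18
147 + 18 = 4P
P* = 165/4 = 165/4
Q* = 1*165/4 - 18 = 93/4
Inverse demand: P = 49 - Q/3, so P_max = 49
Inverse supply: P = 18 + Q/1, so P_min = 18
CS = (1/2) * 93/4 * (49 - 165/4) = 2883/32
PS = (1/2) * 93/4 * (165/4 - 18) = 8649/32
TS = CS + PS = 2883/32 + 8649/32 = 2883/8

2883/8


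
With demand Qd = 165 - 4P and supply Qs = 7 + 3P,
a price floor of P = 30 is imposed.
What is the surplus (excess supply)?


At P = 30:
Qd = 165 - 4*30 = 45
Qs = 7 + 3*30 = 97
Surplus = Qs - Qd = 97 - 45 = 52

52


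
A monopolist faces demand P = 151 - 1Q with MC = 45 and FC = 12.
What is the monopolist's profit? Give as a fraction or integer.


MR = MC: 151 - 2Q = 45
Q* = 53
P* = 151 - 1*53 = 98
Profit = (P* - MC)*Q* - FC
= (98 - 45)*53 - 12
= 53*53 - 12
= 2809 - 12 = 2797

2797


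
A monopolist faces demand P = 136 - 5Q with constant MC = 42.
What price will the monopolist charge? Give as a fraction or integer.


MR = 136 - 10Q
Set MR = MC: 136 - 10Q = 42
Q* = 47/5
Substitute into demand:
P* = 136 - 5*47/5 = 89

89


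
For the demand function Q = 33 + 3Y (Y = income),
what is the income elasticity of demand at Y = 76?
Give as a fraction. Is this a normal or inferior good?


dQ/dY = 3
At Y = 76: Q = 33 + 3*76 = 261
Ey = (dQ/dY)(Y/Q) = 3 * 76 / 261 = 76/87
Since Ey > 0, this is a normal good.

76/87 (normal good)


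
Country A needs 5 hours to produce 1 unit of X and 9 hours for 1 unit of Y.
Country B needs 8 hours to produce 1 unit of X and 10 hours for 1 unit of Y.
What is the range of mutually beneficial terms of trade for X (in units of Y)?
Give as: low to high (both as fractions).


Opportunity cost of X for Country A = hours_X / hours_Y = 5/9 = 5/9 units of Y
Opportunity cost of X for Country B = hours_X / hours_Y = 8/10 = 4/5 units of Y
Terms of trade must be between the two opportunity costs.
Range: 5/9 to 4/5

5/9 to 4/5


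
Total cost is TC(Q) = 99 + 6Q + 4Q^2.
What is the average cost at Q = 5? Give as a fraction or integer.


TC(5) = 99 + 6*5 + 4*5^2
TC(5) = 99 + 30 + 100 = 229
AC = TC/Q = 229/5 = 229/5

229/5


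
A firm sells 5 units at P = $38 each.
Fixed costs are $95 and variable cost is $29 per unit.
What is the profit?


Total Revenue = P * Q = 38 * 5 = $190
Total Cost = FC + VC*Q = 95 + 29*5 = $240
Profit = TR - TC = 190 - 240 = $-50

$-50


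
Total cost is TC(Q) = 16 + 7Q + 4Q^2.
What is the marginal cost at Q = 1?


MC = dTC/dQ = 7 + 2*4*Q
At Q = 1:
MC = 7 + 8*1
MC = 7 + 8 = 15

15


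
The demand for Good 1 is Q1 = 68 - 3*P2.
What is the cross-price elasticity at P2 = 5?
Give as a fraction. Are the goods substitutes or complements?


dQ1/dP2 = -3
At P2 = 5: Q1 = 68 - 3*5 = 53
Exy = (dQ1/dP2)(P2/Q1) = -3 * 5 / 53 = -15/53
Since Exy < 0, the goods are complements.

-15/53 (complements)


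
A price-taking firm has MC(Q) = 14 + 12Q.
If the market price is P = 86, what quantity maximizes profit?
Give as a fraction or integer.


In perfect competition, profit is maximized where P = MC.
86 = 14 + 12Q
72 = 12Q
Q* = 72/12 = 6

6


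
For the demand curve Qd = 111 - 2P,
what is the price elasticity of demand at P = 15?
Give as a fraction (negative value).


dQ/dP = -2
At P = 15: Q = 111 - 2*15 = 81
E = (dQ/dP)(P/Q) = (-2)(15/81) = -10/27

-10/27


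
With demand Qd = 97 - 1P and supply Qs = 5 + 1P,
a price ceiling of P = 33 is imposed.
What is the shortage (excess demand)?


At P = 33:
Qd = 97 - 1*33 = 64
Qs = 5 + 1*33 = 38
Shortage = Qd - Qs = 64 - 38 = 26

26


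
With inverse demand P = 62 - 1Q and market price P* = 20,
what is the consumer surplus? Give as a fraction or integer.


Maximum willingness to pay (at Q=0): P_max = 62
Quantity demanded at P* = 20:
Q* = (62 - 20)/1 = 42
CS = (1/2) * Q* * (P_max - P*)
CS = (1/2) * 42 * (62 - 20)
CS = (1/2) * 42 * 42 = 882

882


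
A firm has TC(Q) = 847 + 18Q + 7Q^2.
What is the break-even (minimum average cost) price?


AC(Q) = 847/Q + 18 + 7Q
To minimize: dAC/dQ = -847/Q^2 + 7 = 0
Q^2 = 847/7 = 121
Q* = 11
Min AC = 847/11 + 18 + 7*11
Min AC = 77 + 18 + 77 = 172

172


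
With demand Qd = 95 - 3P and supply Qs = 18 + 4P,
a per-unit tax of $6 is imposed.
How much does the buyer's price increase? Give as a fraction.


With a per-unit tax, the buyer's price increase depends on relative slopes.
Supply slope: d = 4, Demand slope: b = 3
Buyer's price increase = d * tax / (b + d)
= 4 * 6 / (3 + 4)
= 24 / 7 = 24/7

24/7


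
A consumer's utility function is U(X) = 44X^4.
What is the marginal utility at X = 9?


MU = dU/dX = 44*4*X^(4-1)
MU = 176*X^3
At X = 9:
MU = 176 * 9^3
MU = 176 * 729 = 128304

128304


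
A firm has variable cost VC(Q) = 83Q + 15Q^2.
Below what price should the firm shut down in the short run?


AVC(Q) = VC(Q)/Q = 83 + 15Q
AVC is increasing in Q, so minimum AVC is at Q -> 0+.
Min AVC = 83
The firm should shut down if P < 83.

83


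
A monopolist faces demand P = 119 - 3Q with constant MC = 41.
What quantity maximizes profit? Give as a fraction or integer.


TR = P*Q = (119 - 3Q)Q = 119Q - 3Q^2
MR = dTR/dQ = 119 - 6Q
Set MR = MC:
119 - 6Q = 41
78 = 6Q
Q* = 78/6 = 13

13


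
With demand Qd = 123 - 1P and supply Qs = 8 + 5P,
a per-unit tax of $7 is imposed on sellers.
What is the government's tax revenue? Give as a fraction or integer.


With tax on sellers, new supply: Qs' = 8 + 5(P - 7)
= 5P - 27
New equilibrium quantity:
Q_new = 98
Tax revenue = tax * Q_new = 7 * 98 = 686

686


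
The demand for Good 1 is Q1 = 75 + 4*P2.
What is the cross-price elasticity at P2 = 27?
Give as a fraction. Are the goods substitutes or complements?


dQ1/dP2 = 4
At P2 = 27: Q1 = 75 + 4*27 = 183
Exy = (dQ1/dP2)(P2/Q1) = 4 * 27 / 183 = 36/61
Since Exy > 0, the goods are substitutes.

36/61 (substitutes)


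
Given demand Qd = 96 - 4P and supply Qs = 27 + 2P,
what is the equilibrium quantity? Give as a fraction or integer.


First find equilibrium price:
96 - 4P = 27 + 2P
P* = 69/6 = 23/2
Then substitute into demand:
Q* = 96 - 4 * 23/2 = 50

50


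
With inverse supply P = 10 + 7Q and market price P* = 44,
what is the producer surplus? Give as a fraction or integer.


Minimum supply price (at Q=0): P_min = 10
Quantity supplied at P* = 44:
Q* = (44 - 10)/7 = 34/7
PS = (1/2) * Q* * (P* - P_min)
PS = (1/2) * 34/7 * (44 - 10)
PS = (1/2) * 34/7 * 34 = 578/7

578/7


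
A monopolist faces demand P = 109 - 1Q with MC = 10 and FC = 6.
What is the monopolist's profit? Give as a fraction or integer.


MR = MC: 109 - 2Q = 10
Q* = 99/2
P* = 109 - 1*99/2 = 119/2
Profit = (P* - MC)*Q* - FC
= (119/2 - 10)*99/2 - 6
= 99/2*99/2 - 6
= 9801/4 - 6 = 9777/4

9777/4


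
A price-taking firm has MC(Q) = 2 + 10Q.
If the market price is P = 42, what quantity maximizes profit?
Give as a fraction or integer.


In perfect competition, profit is maximized where P = MC.
42 = 2 + 10Q
40 = 10Q
Q* = 40/10 = 4

4


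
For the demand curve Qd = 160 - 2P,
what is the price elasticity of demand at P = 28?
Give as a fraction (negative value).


dQ/dP = -2
At P = 28: Q = 160 - 2*28 = 104
E = (dQ/dP)(P/Q) = (-2)(28/104) = -7/13

-7/13


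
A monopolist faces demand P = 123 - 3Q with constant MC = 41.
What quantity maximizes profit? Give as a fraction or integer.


TR = P*Q = (123 - 3Q)Q = 123Q - 3Q^2
MR = dTR/dQ = 123 - 6Q
Set MR = MC:
123 - 6Q = 41
82 = 6Q
Q* = 82/6 = 41/3

41/3


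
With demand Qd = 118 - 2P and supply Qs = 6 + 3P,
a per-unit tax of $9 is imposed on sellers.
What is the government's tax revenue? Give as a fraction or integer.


With tax on sellers, new supply: Qs' = 6 + 3(P - 9)
= 3P - 21
New equilibrium quantity:
Q_new = 312/5
Tax revenue = tax * Q_new = 9 * 312/5 = 2808/5

2808/5


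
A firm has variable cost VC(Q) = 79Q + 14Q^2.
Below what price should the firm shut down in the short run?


AVC(Q) = VC(Q)/Q = 79 + 14Q
AVC is increasing in Q, so minimum AVC is at Q -> 0+.
Min AVC = 79
The firm should shut down if P < 79.

79


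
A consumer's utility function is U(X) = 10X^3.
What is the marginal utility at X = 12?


MU = dU/dX = 10*3*X^(3-1)
MU = 30*X^2
At X = 12:
MU = 30 * 12^2
MU = 30 * 144 = 4320

4320


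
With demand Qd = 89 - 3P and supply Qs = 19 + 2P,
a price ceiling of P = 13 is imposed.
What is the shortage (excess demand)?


At P = 13:
Qd = 89 - 3*13 = 50
Qs = 19 + 2*13 = 45
Shortage = Qd - Qs = 50 - 45 = 5

5


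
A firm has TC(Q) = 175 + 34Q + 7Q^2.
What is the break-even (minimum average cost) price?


AC(Q) = 175/Q + 34 + 7Q
To minimize: dAC/dQ = -175/Q^2 + 7 = 0
Q^2 = 175/7 = 25
Q* = 5
Min AC = 175/5 + 34 + 7*5
Min AC = 35 + 34 + 35 = 104

104


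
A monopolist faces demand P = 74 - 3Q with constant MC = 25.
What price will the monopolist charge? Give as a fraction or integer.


MR = 74 - 6Q
Set MR = MC: 74 - 6Q = 25
Q* = 49/6
Substitute into demand:
P* = 74 - 3*49/6 = 99/2

99/2


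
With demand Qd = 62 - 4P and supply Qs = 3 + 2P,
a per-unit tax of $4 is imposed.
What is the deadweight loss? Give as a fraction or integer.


Pre-tax equilibrium quantity: Q* = 68/3
Post-tax equilibrium quantity: Q_tax = 52/3
Reduction in quantity: Q* - Q_tax = 16/3
DWL = (1/2) * tax * (Q* - Q_tax)
DWL = (1/2) * 4 * 16/3 = 32/3

32/3


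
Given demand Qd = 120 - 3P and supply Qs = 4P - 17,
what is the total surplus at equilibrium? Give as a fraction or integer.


Find equilibrium: 120 - 3P = 4P - 17
120 + 17 = 7P
P* = 137/7 = 137/7
Q* = 4*137/7 - 17 = 429/7
Inverse demand: P = 40 - Q/3, so P_max = 40
Inverse supply: P = 17/4 + Q/4, so P_min = 17/4
CS = (1/2) * 429/7 * (40 - 137/7) = 61347/98
PS = (1/2) * 429/7 * (137/7 - 17/4) = 184041/392
TS = CS + PS = 61347/98 + 184041/392 = 61347/56

61347/56


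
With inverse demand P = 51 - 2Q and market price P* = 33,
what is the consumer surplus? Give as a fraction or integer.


Maximum willingness to pay (at Q=0): P_max = 51
Quantity demanded at P* = 33:
Q* = (51 - 33)/2 = 9
CS = (1/2) * Q* * (P_max - P*)
CS = (1/2) * 9 * (51 - 33)
CS = (1/2) * 9 * 18 = 81

81
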